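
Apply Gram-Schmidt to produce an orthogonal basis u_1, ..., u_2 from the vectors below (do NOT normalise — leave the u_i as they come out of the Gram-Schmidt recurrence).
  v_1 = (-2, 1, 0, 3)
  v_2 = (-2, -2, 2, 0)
Orthogonal basis:
  u_1 = (-2, 1, 0, 3)
  u_2 = (-12/7, -15/7, 2, -3/7)

Apply the Gram-Schmidt recurrence
  u_1 = v_1
  u_i = v_i − Σ_{j<i} ((v_i · u_j) / (u_j · u_j)) · u_j.

Step by step this gives:
  u_1 = (-2, 1, 0, 3)
  u_2 = (-12/7, -15/7, 2, -3/7)

Orthogonality check:
  u_2 · u_1 = 0 (should be 0)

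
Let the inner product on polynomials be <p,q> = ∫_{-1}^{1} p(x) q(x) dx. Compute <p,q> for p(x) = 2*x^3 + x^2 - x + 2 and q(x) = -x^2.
<p,q> = -26/15

Expand the product: p(x)·q(x) = -2*x^5 - x^4 + x^3 - 2*x^2.
∫_{-1}^{1} of each monomial x^k gives [2/(k+1) if k even, 0 if k odd]. Integrating term-by-term (or equivalently evaluating the antiderivative F(x) = -x^6/3 - x^5/5 + x^4/4 - 2*x^3/3 at the endpoints):
  F(1) − F(−1) = -19/20 − (47/60) = -26/15.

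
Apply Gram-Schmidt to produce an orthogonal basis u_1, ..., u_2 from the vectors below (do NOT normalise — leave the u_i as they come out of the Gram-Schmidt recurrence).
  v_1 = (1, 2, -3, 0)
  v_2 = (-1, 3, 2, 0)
Orthogonal basis:
  u_1 = (1, 2, -3, 0)
  u_2 = (-13/14, 22/7, 25/14, 0)

Apply the Gram-Schmidt recurrence
  u_1 = v_1
  u_i = v_i − Σ_{j<i} ((v_i · u_j) / (u_j · u_j)) · u_j.

Step by step this gives:
  u_1 = (1, 2, -3, 0)
  u_2 = (-13/14, 22/7, 25/14, 0)

Orthogonality check:
  u_2 · u_1 = 0 (should be 0)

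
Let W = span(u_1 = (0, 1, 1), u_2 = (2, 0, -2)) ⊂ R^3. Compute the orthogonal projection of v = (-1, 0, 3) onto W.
proj_W(v) = (-5/3, 2/3, 7/3)

Set up U = [u_1 | ... | u_2] ∈ R^(3×2). The projector onto W = col(U) is P = U (U^T U)^(-1) U^T.
Compute U^T U =
  [2, -2]
  [-2, 8],
and U^T v = (3, -8).
Solve U^T U · c = U^T v for the coefficients: c = (2/3, -5/6). The projection is proj_W(v) = U c.
Check: (v - proj_W(v)) · u_1 = 0  (should be 0).
Check: (v - proj_W(v)) · u_2 = 0  (should be 0).
Result: proj_W(v) = (-5/3, 2/3, 7/3).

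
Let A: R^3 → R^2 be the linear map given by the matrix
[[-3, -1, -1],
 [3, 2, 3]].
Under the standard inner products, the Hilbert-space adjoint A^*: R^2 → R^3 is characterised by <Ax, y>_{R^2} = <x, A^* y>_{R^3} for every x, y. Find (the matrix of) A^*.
A^* = A^T =
[[-3, 3],
 [-1, 2],
 [-1, 3]]

For real matrices with standard dot products, the defining identity <Ax, y> = <x, A^* y> gives (Ax)^T y = x^T (A^*) y, i.e. x^T A^T y = x^T (A^*) y. Since this holds for all x, y, we must have A^* = A^T. Therefore
A^* =
[[-3, 3],
 [-1, 2],
 [-1, 3]].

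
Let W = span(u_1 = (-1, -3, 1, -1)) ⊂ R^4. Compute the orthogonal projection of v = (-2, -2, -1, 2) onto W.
proj_W(v) = (-5/12, -5/4, 5/12, -5/12)

Set up U = [u_1 | ... | u_1] ∈ R^(4×1). The projector onto W = col(U) is P = U (U^T U)^(-1) U^T.
Compute U^T U =
  [12],
and U^T v = (5).
Solve U^T U · c = U^T v for the coefficients: c = (5/12). The projection is proj_W(v) = U c.
Check: (v - proj_W(v)) · u_1 = 0  (should be 0).
Result: proj_W(v) = (-5/12, -5/4, 5/12, -5/12).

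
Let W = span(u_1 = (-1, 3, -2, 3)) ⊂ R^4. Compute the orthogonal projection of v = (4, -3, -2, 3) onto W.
proj_W(v) = (0, 0, 0, 0)

Set up U = [u_1 | ... | u_1] ∈ R^(4×1). The projector onto W = col(U) is P = U (U^T U)^(-1) U^T.
Compute U^T U =
  [23],
and U^T v = (0).
Solve U^T U · c = U^T v for the coefficients: c = (0). The projection is proj_W(v) = U c.
Check: (v - proj_W(v)) · u_1 = 0  (should be 0).
Result: proj_W(v) = (0, 0, 0, 0).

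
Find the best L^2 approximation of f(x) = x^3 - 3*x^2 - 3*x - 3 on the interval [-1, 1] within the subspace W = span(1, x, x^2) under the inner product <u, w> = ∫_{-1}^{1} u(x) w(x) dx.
g(x) = -3*x^2 - 12*x/5 - 3

The best approximation g ∈ W is the orthogonal projection of f onto W. Writing g = a_0 + a_1 x + a_2 x^2, the coefficients solve the normal equations G · a = b where
  G_{ij} = <φ_i, φ_j> and b_i = <f, φ_i>, with φ_0 = 1, φ_1 = x, φ_2 = x^2.
G =
  [2, 0, 2/3]
  [0, 2/3, 0]
  [2/3, 0, 2/5],
b = (-8, -8/5, -16/5).
Solving gives a_0 = -3, a_1 = -12/5, a_2 = -3, so
  g(x) = -3*x^2 - 12*x/5 - 3.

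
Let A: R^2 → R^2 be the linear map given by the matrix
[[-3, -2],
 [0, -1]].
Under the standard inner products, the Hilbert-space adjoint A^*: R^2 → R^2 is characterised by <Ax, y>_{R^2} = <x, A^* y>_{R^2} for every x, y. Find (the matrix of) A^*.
A^* = A^T =
[[-3, 0],
 [-2, -1]]

For real matrices with standard dot products, the defining identity <Ax, y> = <x, A^* y> gives (Ax)^T y = x^T (A^*) y, i.e. x^T A^T y = x^T (A^*) y. Since this holds for all x, y, we must have A^* = A^T. Therefore
A^* =
[[-3, 0],
 [-2, -1]].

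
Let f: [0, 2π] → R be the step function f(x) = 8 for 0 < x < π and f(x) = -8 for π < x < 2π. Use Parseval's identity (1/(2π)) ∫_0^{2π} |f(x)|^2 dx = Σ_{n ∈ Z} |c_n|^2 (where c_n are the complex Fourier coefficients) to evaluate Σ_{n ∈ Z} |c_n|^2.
Σ |c_n|^2 = 64

Parseval equates the L^2 energy of f (normalised by 1/(2π)) with the ℓ^2 sum of its Fourier coefficients: (1/(2π)) ∫_0^{2π} |f|^2 = Σ |c_n|^2.
Compute the left side: (1/(2π)) [∫_0^π 8^2 dx + ∫_π^{2π} (-8)^2 dx] = (1/(2π)) · (64π + 64π) = (64 + 64)/2 = 64.
So Σ_{n ∈ Z} |c_n|^2 = 64.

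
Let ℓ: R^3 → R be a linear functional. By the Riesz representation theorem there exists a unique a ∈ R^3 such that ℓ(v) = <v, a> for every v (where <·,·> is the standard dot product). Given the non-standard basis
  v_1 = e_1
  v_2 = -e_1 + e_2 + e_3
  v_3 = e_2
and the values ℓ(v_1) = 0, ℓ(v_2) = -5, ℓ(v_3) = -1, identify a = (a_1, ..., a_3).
a = (0, -1, -4)

Write a = (a_1, ..., a_3) in the standard basis. For each basis vector v_i, ℓ(v_i) = <v_i, a> is a linear equation in the a_j's. Collect the n equations into a matrix system V a = ℓ, where row i of V is v_i (expressed in the standard basis). Since V is invertible (lower-triangular with 1s on the diagonal, up to permutation), solve by back-substitution:
  V =
[[1, 0, 0],
 [-1, 1, 1],
 [0, 1, 0]]
  V a = (0, -5, -1)
Solving gives a = (0, -1, -4).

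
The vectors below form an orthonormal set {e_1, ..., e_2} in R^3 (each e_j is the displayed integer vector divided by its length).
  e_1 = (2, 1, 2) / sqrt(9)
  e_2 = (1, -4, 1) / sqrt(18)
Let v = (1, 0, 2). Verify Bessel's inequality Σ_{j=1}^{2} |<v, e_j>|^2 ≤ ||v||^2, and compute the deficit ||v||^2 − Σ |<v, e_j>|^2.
Σ |<v, e_j>|^2 = 9/2; ||v||^2 = 5; deficit = 1/2

Write each e_j = u_j / sqrt(<u_j, u_j>) where u_j is the displayed integer vector. Then <v, e_j> = <v, u_j> / sqrt(<u_j, u_j>), so |<v, e_j>|^2 = <v, u_j>^2 / <u_j, u_j>.
Coefficients: <v, e_1> = 6/sqrt(9), <v, e_2> = 3/sqrt(18).
Square and sum: Σ |<v, e_j>|^2 = 9/2.
Compute ||v||^2 = v·v = 5.
Deficit = 5 − 9/2 = 1/2 ≥ 0, confirming Bessel's inequality. (The deficit equals ||v − Σ <v,e_j> e_j||^2, the squared distance from v to span{e_j}.)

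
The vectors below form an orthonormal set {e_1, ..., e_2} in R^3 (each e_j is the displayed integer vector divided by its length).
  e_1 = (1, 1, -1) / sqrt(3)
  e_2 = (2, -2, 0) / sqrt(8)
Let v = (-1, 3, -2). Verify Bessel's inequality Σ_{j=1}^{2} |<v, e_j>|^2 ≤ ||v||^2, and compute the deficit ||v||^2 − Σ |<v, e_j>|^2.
Σ |<v, e_j>|^2 = 40/3; ||v||^2 = 14; deficit = 2/3

Write each e_j = u_j / sqrt(<u_j, u_j>) where u_j is the displayed integer vector. Then <v, e_j> = <v, u_j> / sqrt(<u_j, u_j>), so |<v, e_j>|^2 = <v, u_j>^2 / <u_j, u_j>.
Coefficients: <v, e_1> = 4/sqrt(3), <v, e_2> = -8/sqrt(8).
Square and sum: Σ |<v, e_j>|^2 = 40/3.
Compute ||v||^2 = v·v = 14.
Deficit = 14 − 40/3 = 2/3 ≥ 0, confirming Bessel's inequality. (The deficit equals ||v − Σ <v,e_j> e_j||^2, the squared distance from v to span{e_j}.)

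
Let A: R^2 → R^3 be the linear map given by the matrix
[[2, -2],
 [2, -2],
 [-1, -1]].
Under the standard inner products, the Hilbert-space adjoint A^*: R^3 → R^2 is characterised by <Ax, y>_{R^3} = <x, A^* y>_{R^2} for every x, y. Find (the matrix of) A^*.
A^* = A^T =
[[2, 2, -1],
 [-2, -2, -1]]

For real matrices with standard dot products, the defining identity <Ax, y> = <x, A^* y> gives (Ax)^T y = x^T (A^*) y, i.e. x^T A^T y = x^T (A^*) y. Since this holds for all x, y, we must have A^* = A^T. Therefore
A^* =
[[2, 2, -1],
 [-2, -2, -1]].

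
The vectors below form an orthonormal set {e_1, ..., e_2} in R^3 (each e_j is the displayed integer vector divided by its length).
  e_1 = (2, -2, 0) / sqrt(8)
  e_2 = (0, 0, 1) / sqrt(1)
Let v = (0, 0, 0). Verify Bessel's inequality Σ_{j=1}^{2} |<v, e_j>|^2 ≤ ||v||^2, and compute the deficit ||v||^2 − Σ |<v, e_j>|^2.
Σ |<v, e_j>|^2 = 0; ||v||^2 = 0; deficit = 0

Write each e_j = u_j / sqrt(<u_j, u_j>) where u_j is the displayed integer vector. Then <v, e_j> = <v, u_j> / sqrt(<u_j, u_j>), so |<v, e_j>|^2 = <v, u_j>^2 / <u_j, u_j>.
Coefficients: <v, e_1> = 0/sqrt(8), <v, e_2> = 0/sqrt(1).
Square and sum: Σ |<v, e_j>|^2 = 0.
Compute ||v||^2 = v·v = 0.
Deficit = 0 − 0 = 0 ≥ 0, confirming Bessel's inequality. (The deficit equals ||v − Σ <v,e_j> e_j||^2, the squared distance from v to span{e_j}.)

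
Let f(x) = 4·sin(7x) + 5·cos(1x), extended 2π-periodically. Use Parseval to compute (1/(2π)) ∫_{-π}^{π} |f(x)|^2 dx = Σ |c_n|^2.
Σ |c_n|^2 = 41/2

Expand |f|^2 and use orthogonality of {sin(nx), cos(mx)} on [-π, π]:
  ∫_{-π}^{π} sin(nx)^2 dx = π, ∫ cos(mx)^2 dx = π, and cross terms integrate to 0.
So ∫_{-π}^{π} f(x)^2 dx = 4^2 · π + 5^2 · π = (16 + 25)π.
Divide by 2π: (16 + 25)/2 = 41/2.
By Parseval, this equals Σ |c_n|^2.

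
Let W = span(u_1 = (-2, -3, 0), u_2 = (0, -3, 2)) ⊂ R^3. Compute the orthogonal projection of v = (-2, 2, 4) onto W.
proj_W(v) = (1, 0, 1)

Set up U = [u_1 | ... | u_2] ∈ R^(3×2). The projector onto W = col(U) is P = U (U^T U)^(-1) U^T.
Compute U^T U =
  [13, 9]
  [9, 13],
and U^T v = (-2, 2).
Solve U^T U · c = U^T v for the coefficients: c = (-1/2, 1/2). The projection is proj_W(v) = U c.
Check: (v - proj_W(v)) · u_1 = 0  (should be 0).
Check: (v - proj_W(v)) · u_2 = 0  (should be 0).
Result: proj_W(v) = (1, 0, 1).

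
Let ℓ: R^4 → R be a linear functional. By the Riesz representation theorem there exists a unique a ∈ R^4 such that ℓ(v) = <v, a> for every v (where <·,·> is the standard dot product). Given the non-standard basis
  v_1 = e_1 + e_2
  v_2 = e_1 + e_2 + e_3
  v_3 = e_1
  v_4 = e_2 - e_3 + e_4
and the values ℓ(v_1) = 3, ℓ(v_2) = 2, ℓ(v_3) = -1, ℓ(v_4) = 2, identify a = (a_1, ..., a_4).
a = (-1, 4, -1, -3)

Write a = (a_1, ..., a_4) in the standard basis. For each basis vector v_i, ℓ(v_i) = <v_i, a> is a linear equation in the a_j's. Collect the n equations into a matrix system V a = ℓ, where row i of V is v_i (expressed in the standard basis). Since V is invertible (lower-triangular with 1s on the diagonal, up to permutation), solve by back-substitution:
  V =
[[1, 1, 0, 0],
 [1, 1, 1, 0],
 [1, 0, 0, 0],
 [0, 1, -1, 1]]
  V a = (3, 2, -1, 2)
Solving gives a = (-1, 4, -1, -3).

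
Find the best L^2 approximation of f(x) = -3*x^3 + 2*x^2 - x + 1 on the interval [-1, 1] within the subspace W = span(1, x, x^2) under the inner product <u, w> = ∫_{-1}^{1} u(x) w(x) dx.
g(x) = 2*x^2 - 14*x/5 + 1

The best approximation g ∈ W is the orthogonal projection of f onto W. Writing g = a_0 + a_1 x + a_2 x^2, the coefficients solve the normal equations G · a = b where
  G_{ij} = <φ_i, φ_j> and b_i = <f, φ_i>, with φ_0 = 1, φ_1 = x, φ_2 = x^2.
G =
  [2, 0, 2/3]
  [0, 2/3, 0]
  [2/3, 0, 2/5],
b = (10/3, -28/15, 22/15).
Solving gives a_0 = 1, a_1 = -14/5, a_2 = 2, so
  g(x) = 2*x^2 - 14*x/5 + 1.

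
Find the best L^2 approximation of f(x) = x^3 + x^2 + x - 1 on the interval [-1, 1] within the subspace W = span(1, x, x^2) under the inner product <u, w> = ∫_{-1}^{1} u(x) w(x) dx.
g(x) = x^2 + 8*x/5 - 1

The best approximation g ∈ W is the orthogonal projection of f onto W. Writing g = a_0 + a_1 x + a_2 x^2, the coefficients solve the normal equations G · a = b where
  G_{ij} = <φ_i, φ_j> and b_i = <f, φ_i>, with φ_0 = 1, φ_1 = x, φ_2 = x^2.
G =
  [2, 0, 2/3]
  [0, 2/3, 0]
  [2/3, 0, 2/5],
b = (-4/3, 16/15, -4/15).
Solving gives a_0 = -1, a_1 = 8/5, a_2 = 1, so
  g(x) = x^2 + 8*x/5 - 1.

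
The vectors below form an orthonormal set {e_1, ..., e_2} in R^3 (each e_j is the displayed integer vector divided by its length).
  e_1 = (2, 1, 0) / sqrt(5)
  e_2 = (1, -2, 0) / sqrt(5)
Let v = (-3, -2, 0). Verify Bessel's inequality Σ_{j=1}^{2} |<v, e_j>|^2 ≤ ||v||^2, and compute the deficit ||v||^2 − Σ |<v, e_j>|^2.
Σ |<v, e_j>|^2 = 13; ||v||^2 = 13; deficit = 0

Write each e_j = u_j / sqrt(<u_j, u_j>) where u_j is the displayed integer vector. Then <v, e_j> = <v, u_j> / sqrt(<u_j, u_j>), so |<v, e_j>|^2 = <v, u_j>^2 / <u_j, u_j>.
Coefficients: <v, e_1> = -8/sqrt(5), <v, e_2> = 1/sqrt(5).
Square and sum: Σ |<v, e_j>|^2 = 13.
Compute ||v||^2 = v·v = 13.
Deficit = 13 − 13 = 0 ≥ 0, confirming Bessel's inequality. (The deficit equals ||v − Σ <v,e_j> e_j||^2, the squared distance from v to span{e_j}.)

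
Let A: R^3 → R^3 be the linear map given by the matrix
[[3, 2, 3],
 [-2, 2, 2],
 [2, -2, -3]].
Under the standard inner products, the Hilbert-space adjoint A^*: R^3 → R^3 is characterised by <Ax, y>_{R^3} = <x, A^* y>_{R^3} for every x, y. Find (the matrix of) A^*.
A^* = A^T =
[[3, -2, 2],
 [2, 2, -2],
 [3, 2, -3]]

For real matrices with standard dot products, the defining identity <Ax, y> = <x, A^* y> gives (Ax)^T y = x^T (A^*) y, i.e. x^T A^T y = x^T (A^*) y. Since this holds for all x, y, we must have A^* = A^T. Therefore
A^* =
[[3, -2, 2],
 [2, 2, -2],
 [3, 2, -3]].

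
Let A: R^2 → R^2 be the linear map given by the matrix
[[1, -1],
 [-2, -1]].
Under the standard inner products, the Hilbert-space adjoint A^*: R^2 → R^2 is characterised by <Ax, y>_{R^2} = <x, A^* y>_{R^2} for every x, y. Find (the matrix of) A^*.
A^* = A^T =
[[1, -2],
 [-1, -1]]

For real matrices with standard dot products, the defining identity <Ax, y> = <x, A^* y> gives (Ax)^T y = x^T (A^*) y, i.e. x^T A^T y = x^T (A^*) y. Since this holds for all x, y, we must have A^* = A^T. Therefore
A^* =
[[1, -2],
 [-1, -1]].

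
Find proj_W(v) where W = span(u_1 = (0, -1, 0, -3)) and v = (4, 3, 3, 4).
proj_W(v) = (0, 3/2, 0, 9/2)

Set up U = [u_1 | ... | u_1] ∈ R^(4×1). The projector onto W = col(U) is P = U (U^T U)^(-1) U^T.
Compute U^T U =
  [10],
and U^T v = (-15).
Solve U^T U · c = U^T v for the coefficients: c = (-3/2). The projection is proj_W(v) = U c.
Check: (v - proj_W(v)) · u_1 = 0  (should be 0).
Result: proj_W(v) = (0, 3/2, 0, 9/2).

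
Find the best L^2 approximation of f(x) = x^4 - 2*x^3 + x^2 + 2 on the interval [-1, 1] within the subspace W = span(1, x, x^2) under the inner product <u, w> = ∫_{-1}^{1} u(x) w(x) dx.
g(x) = 13*x^2/7 - 6*x/5 + 67/35

The best approximation g ∈ W is the orthogonal projection of f onto W. Writing g = a_0 + a_1 x + a_2 x^2, the coefficients solve the normal equations G · a = b where
  G_{ij} = <φ_i, φ_j> and b_i = <f, φ_i>, with φ_0 = 1, φ_1 = x, φ_2 = x^2.
G =
  [2, 0, 2/3]
  [0, 2/3, 0]
  [2/3, 0, 2/5],
b = (76/15, -4/5, 212/105).
Solving gives a_0 = 67/35, a_1 = -6/5, a_2 = 13/7, so
  g(x) = 13*x^2/7 - 6*x/5 + 67/35.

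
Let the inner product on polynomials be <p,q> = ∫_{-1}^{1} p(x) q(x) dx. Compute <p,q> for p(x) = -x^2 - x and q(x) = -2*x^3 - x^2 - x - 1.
<p,q> = 38/15

Expand the product: p(x)·q(x) = 2*x^5 + 3*x^4 + 2*x^3 + 2*x^2 + x.
∫_{-1}^{1} of each monomial x^k gives [2/(k+1) if k even, 0 if k odd]. Integrating term-by-term (or equivalently evaluating the antiderivative F(x) = x^6/3 + 3*x^5/5 + x^4/2 + 2*x^3/3 + x^2/2 at the endpoints):
  F(1) − F(−1) = 13/5 − (1/15) = 38/15.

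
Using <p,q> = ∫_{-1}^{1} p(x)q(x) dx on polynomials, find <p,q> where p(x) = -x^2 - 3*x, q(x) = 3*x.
<p,q> = -6

Expand the product: p(x)·q(x) = -3*x^3 - 9*x^2.
∫_{-1}^{1} of each monomial x^k gives [2/(k+1) if k even, 0 if k odd]. Integrating term-by-term (or equivalently evaluating the antiderivative F(x) = -3*x^4/4 - 3*x^3 at the endpoints):
  F(1) − F(−1) = -15/4 − (9/4) = -6.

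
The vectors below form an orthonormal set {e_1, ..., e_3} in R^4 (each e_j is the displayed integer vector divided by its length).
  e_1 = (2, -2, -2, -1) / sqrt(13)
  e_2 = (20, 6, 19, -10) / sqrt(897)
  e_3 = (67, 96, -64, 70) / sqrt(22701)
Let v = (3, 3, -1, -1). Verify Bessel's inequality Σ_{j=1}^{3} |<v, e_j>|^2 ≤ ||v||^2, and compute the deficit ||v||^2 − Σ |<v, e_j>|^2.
Σ |<v, e_j>|^2 = 765/47; ||v||^2 = 20; deficit = 175/47

Write each e_j = u_j / sqrt(<u_j, u_j>) where u_j is the displayed integer vector. Then <v, e_j> = <v, u_j> / sqrt(<u_j, u_j>), so |<v, e_j>|^2 = <v, u_j>^2 / <u_j, u_j>.
Coefficients: <v, e_1> = 3/sqrt(13), <v, e_2> = 69/sqrt(897), <v, e_3> = 483/sqrt(22701).
Square and sum: Σ |<v, e_j>|^2 = 765/47.
Compute ||v||^2 = v·v = 20.
Deficit = 20 − 765/47 = 175/47 ≥ 0, confirming Bessel's inequality. (The deficit equals ||v − Σ <v,e_j> e_j||^2, the squared distance from v to span{e_j}.)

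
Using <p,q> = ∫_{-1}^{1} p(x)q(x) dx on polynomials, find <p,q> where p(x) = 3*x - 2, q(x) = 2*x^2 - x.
<p,q> = -14/3

Expand the product: p(x)·q(x) = 6*x^3 - 7*x^2 + 2*x.
∫_{-1}^{1} of each monomial x^k gives [2/(k+1) if k even, 0 if k odd]. Integrating term-by-term (or equivalently evaluating the antiderivative F(x) = 3*x^4/2 - 7*x^3/3 + x^2 at the endpoints):
  F(1) − F(−1) = 1/6 − (29/6) = -14/3.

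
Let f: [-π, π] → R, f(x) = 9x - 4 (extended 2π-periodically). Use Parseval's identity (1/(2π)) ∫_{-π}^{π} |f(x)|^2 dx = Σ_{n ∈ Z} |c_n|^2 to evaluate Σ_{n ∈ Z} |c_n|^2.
Σ |c_n|^2 = 27π^2 + 16

Expand and integrate term by term over [-π, π]:
  ∫ (9x)^2 dx = 81·(2π^3/3); ∫ 2·9·(-4)·x dx = 0 (odd integrand); ∫ (-4)^2 dx = 16·2π.
So (1/(2π)) ∫_{-π}^{π} (9x - 4)^2 dx = 81π^2/3 + 16 = 27π^2 + 16.
Parseval ⇒ Σ |c_n|^2 = 27π^2 + 16.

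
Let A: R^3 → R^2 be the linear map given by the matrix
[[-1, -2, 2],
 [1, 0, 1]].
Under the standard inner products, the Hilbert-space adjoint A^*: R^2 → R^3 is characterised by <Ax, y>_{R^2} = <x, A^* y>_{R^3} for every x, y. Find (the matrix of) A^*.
A^* = A^T =
[[-1, 1],
 [-2, 0],
 [2, 1]]

For real matrices with standard dot products, the defining identity <Ax, y> = <x, A^* y> gives (Ax)^T y = x^T (A^*) y, i.e. x^T A^T y = x^T (A^*) y. Since this holds for all x, y, we must have A^* = A^T. Therefore
A^* =
[[-1, 1],
 [-2, 0],
 [2, 1]].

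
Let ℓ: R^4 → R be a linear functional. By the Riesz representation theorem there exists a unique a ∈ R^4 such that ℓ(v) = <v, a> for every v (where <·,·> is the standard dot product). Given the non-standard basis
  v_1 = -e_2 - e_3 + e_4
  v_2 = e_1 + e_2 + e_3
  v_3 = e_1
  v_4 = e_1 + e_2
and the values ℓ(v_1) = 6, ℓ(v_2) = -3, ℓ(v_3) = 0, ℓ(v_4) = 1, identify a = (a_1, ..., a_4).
a = (0, 1, -4, 3)

Write a = (a_1, ..., a_4) in the standard basis. For each basis vector v_i, ℓ(v_i) = <v_i, a> is a linear equation in the a_j's. Collect the n equations into a matrix system V a = ℓ, where row i of V is v_i (expressed in the standard basis). Since V is invertible (lower-triangular with 1s on the diagonal, up to permutation), solve by back-substitution:
  V =
[[0, -1, -1, 1],
 [1, 1, 1, 0],
 [1, 0, 0, 0],
 [1, 1, 0, 0]]
  V a = (6, -3, 0, 1)
Solving gives a = (0, 1, -4, 3).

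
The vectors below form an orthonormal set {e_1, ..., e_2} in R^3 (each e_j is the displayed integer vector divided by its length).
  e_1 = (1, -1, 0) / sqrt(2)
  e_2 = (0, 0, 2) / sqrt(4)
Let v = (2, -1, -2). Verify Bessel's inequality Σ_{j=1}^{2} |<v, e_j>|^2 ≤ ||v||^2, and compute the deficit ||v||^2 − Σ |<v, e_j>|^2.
Σ |<v, e_j>|^2 = 17/2; ||v||^2 = 9; deficit = 1/2

Write each e_j = u_j / sqrt(<u_j, u_j>) where u_j is the displayed integer vector. Then <v, e_j> = <v, u_j> / sqrt(<u_j, u_j>), so |<v, e_j>|^2 = <v, u_j>^2 / <u_j, u_j>.
Coefficients: <v, e_1> = 3/sqrt(2), <v, e_2> = -4/sqrt(4).
Square and sum: Σ |<v, e_j>|^2 = 17/2.
Compute ||v||^2 = v·v = 9.
Deficit = 9 − 17/2 = 1/2 ≥ 0, confirming Bessel's inequality. (The deficit equals ||v − Σ <v,e_j> e_j||^2, the squared distance from v to span{e_j}.)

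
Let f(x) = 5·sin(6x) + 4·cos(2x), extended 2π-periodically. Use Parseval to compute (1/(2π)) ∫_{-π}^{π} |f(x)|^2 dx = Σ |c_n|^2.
Σ |c_n|^2 = 41/2

Expand |f|^2 and use orthogonality of {sin(nx), cos(mx)} on [-π, π]:
  ∫_{-π}^{π} sin(nx)^2 dx = π, ∫ cos(mx)^2 dx = π, and cross terms integrate to 0.
So ∫_{-π}^{π} f(x)^2 dx = 5^2 · π + 4^2 · π = (25 + 16)π.
Divide by 2π: (25 + 16)/2 = 41/2.
By Parseval, this equals Σ |c_n|^2.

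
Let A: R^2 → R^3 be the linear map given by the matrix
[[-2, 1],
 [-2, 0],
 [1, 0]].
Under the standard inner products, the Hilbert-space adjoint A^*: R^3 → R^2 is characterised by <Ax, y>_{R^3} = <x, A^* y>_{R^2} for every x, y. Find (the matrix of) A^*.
A^* = A^T =
[[-2, -2, 1],
 [1, 0, 0]]

For real matrices with standard dot products, the defining identity <Ax, y> = <x, A^* y> gives (Ax)^T y = x^T (A^*) y, i.e. x^T A^T y = x^T (A^*) y. Since this holds for all x, y, we must have A^* = A^T. Therefore
A^* =
[[-2, -2, 1],
 [1, 0, 0]].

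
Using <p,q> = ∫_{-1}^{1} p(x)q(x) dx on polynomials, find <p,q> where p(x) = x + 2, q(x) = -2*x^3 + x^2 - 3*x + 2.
<p,q> = 98/15

Expand the product: p(x)·q(x) = -2*x^4 - 3*x^3 - x^2 - 4*x + 4.
∫_{-1}^{1} of each monomial x^k gives [2/(k+1) if k even, 0 if k odd]. Integrating term-by-term (or equivalently evaluating the antiderivative F(x) = -2*x^5/5 - 3*x^4/4 - x^3/3 - 2*x^2 + 4*x at the endpoints):
  F(1) − F(−1) = 31/60 − (-361/60) = 98/15.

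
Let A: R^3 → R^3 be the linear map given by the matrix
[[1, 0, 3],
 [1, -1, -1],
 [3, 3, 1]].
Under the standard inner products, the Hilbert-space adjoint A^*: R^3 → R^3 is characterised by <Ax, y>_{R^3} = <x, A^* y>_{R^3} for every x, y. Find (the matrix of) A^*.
A^* = A^T =
[[1, 1, 3],
 [0, -1, 3],
 [3, -1, 1]]

For real matrices with standard dot products, the defining identity <Ax, y> = <x, A^* y> gives (Ax)^T y = x^T (A^*) y, i.e. x^T A^T y = x^T (A^*) y. Since this holds for all x, y, we must have A^* = A^T. Therefore
A^* =
[[1, 1, 3],
 [0, -1, 3],
 [3, -1, 1]].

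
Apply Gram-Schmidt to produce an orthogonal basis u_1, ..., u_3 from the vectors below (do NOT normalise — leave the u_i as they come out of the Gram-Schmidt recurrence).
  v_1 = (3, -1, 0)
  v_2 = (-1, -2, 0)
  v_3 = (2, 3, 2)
Orthogonal basis:
  u_1 = (3, -1, 0)
  u_2 = (-7/10, -21/10, 0)
  u_3 = (0, 0, 2)

Apply the Gram-Schmidt recurrence
  u_1 = v_1
  u_i = v_i − Σ_{j<i} ((v_i · u_j) / (u_j · u_j)) · u_j.

Step by step this gives:
  u_1 = (3, -1, 0)
  u_2 = (-7/10, -21/10, 0)
  u_3 = (0, 0, 2)

Orthogonality check:
  u_2 · u_1 = 0 (should be 0)
  u_3 · u_1 = 0 (should be 0)
  u_3 · u_2 = 0 (should be 0)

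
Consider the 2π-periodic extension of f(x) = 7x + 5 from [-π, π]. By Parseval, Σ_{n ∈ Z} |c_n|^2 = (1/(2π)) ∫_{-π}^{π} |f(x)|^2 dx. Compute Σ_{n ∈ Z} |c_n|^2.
Σ |c_n|^2 = 49π^2/3 + 25

Expand and integrate term by term over [-π, π]:
  ∫ (7x)^2 dx = 49·(2π^3/3); ∫ 2·7·(5)·x dx = 0 (odd integrand); ∫ 5^2 dx = 25·2π.
So (1/(2π)) ∫_{-π}^{π} (7x + 5)^2 dx = 49π^2/3 + 25 = 49π^2/3 + 25.
Parseval ⇒ Σ |c_n|^2 = 49π^2/3 + 25.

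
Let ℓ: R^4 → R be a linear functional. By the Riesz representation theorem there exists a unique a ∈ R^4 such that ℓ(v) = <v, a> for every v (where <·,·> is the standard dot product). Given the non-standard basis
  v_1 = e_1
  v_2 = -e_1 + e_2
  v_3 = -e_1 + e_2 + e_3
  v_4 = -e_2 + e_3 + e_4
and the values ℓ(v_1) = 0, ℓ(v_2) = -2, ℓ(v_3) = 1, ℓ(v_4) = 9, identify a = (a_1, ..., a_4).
a = (0, -2, 3, 4)

Write a = (a_1, ..., a_4) in the standard basis. For each basis vector v_i, ℓ(v_i) = <v_i, a> is a linear equation in the a_j's. Collect the n equations into a matrix system V a = ℓ, where row i of V is v_i (expressed in the standard basis). Since V is invertible (lower-triangular with 1s on the diagonal, up to permutation), solve by back-substitution:
  V =
[[1, 0, 0, 0],
 [-1, 1, 0, 0],
 [-1, 1, 1, 0],
 [0, -1, 1, 1]]
  V a = (0, -2, 1, 9)
Solving gives a = (0, -2, 3, 4).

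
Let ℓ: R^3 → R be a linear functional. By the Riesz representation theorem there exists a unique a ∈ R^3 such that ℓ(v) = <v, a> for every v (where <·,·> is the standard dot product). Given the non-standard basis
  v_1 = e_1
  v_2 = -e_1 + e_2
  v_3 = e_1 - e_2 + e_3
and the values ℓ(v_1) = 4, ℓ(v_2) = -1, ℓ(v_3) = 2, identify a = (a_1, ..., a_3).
a = (4, 3, 1)

Write a = (a_1, ..., a_3) in the standard basis. For each basis vector v_i, ℓ(v_i) = <v_i, a> is a linear equation in the a_j's. Collect the n equations into a matrix system V a = ℓ, where row i of V is v_i (expressed in the standard basis). Since V is invertible (lower-triangular with 1s on the diagonal, up to permutation), solve by back-substitution:
  V =
[[1, 0, 0],
 [-1, 1, 0],
 [1, -1, 1]]
  V a = (4, -1, 2)
Solving gives a = (4, 3, 1).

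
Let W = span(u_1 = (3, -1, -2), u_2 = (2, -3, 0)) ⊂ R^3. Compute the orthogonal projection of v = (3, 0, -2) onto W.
proj_W(v) = (279/101, -16/101, -230/101)

Set up U = [u_1 | ... | u_2] ∈ R^(3×2). The projector onto W = col(U) is P = U (U^T U)^(-1) U^T.
Compute U^T U =
  [14, 9]
  [9, 13],
and U^T v = (13, 6).
Solve U^T U · c = U^T v for the coefficients: c = (115/101, -33/101). The projection is proj_W(v) = U c.
Check: (v - proj_W(v)) · u_1 = 0  (should be 0).
Check: (v - proj_W(v)) · u_2 = 0  (should be 0).
Result: proj_W(v) = (279/101, -16/101, -230/101).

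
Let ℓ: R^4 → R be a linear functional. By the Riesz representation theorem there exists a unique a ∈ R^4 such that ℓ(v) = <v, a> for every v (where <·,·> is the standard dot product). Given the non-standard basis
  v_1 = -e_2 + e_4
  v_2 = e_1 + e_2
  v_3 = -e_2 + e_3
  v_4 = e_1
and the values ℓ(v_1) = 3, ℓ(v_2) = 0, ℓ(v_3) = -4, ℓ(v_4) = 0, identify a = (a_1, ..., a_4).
a = (0, 0, -4, 3)

Write a = (a_1, ..., a_4) in the standard basis. For each basis vector v_i, ℓ(v_i) = <v_i, a> is a linear equation in the a_j's. Collect the n equations into a matrix system V a = ℓ, where row i of V is v_i (expressed in the standard basis). Since V is invertible (lower-triangular with 1s on the diagonal, up to permutation), solve by back-substitution:
  V =
[[0, -1, 0, 1],
 [1, 1, 0, 0],
 [0, -1, 1, 0],
 [1, 0, 0, 0]]
  V a = (3, 0, -4, 0)
Solving gives a = (0, 0, -4, 3).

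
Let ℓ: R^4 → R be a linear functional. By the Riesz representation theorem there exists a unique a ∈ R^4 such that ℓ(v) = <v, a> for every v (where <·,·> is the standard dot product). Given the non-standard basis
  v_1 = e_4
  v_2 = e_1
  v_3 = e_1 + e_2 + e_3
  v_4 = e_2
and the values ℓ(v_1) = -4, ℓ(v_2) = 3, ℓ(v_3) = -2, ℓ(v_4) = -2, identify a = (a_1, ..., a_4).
a = (3, -2, -3, -4)

Write a = (a_1, ..., a_4) in the standard basis. For each basis vector v_i, ℓ(v_i) = <v_i, a> is a linear equation in the a_j's. Collect the n equations into a matrix system V a = ℓ, where row i of V is v_i (expressed in the standard basis). Since V is invertible (lower-triangular with 1s on the diagonal, up to permutation), solve by back-substitution:
  V =
[[0, 0, 0, 1],
 [1, 0, 0, 0],
 [1, 1, 1, 0],
 [0, 1, 0, 0]]
  V a = (-4, 3, -2, -2)
Solving gives a = (3, -2, -3, -4).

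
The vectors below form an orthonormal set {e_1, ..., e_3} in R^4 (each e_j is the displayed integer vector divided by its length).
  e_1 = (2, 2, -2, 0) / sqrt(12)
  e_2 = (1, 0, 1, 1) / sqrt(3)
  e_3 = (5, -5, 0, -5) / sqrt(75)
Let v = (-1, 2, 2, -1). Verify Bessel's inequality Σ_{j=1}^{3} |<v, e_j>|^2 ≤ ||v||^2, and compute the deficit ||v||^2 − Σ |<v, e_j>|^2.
Σ |<v, e_j>|^2 = 5/3; ||v||^2 = 10; deficit = 25/3

Write each e_j = u_j / sqrt(<u_j, u_j>) where u_j is the displayed integer vector. Then <v, e_j> = <v, u_j> / sqrt(<u_j, u_j>), so |<v, e_j>|^2 = <v, u_j>^2 / <u_j, u_j>.
Coefficients: <v, e_1> = -2/sqrt(12), <v, e_2> = 0/sqrt(3), <v, e_3> = -10/sqrt(75).
Square and sum: Σ |<v, e_j>|^2 = 5/3.
Compute ||v||^2 = v·v = 10.
Deficit = 10 − 5/3 = 25/3 ≥ 0, confirming Bessel's inequality. (The deficit equals ||v − Σ <v,e_j> e_j||^2, the squared distance from v to span{e_j}.)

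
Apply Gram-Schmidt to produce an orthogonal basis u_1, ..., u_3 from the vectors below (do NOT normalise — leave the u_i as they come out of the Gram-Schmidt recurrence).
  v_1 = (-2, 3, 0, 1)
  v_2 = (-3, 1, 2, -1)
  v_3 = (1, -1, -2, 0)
Orthogonal basis:
  u_1 = (-2, 3, 0, 1)
  u_2 = (-13/7, -5/7, 2, -11/7)
  u_3 = (-46/73, -41/146, -74/73, -61/146)

Apply the Gram-Schmidt recurrence
  u_1 = v_1
  u_i = v_i − Σ_{j<i} ((v_i · u_j) / (u_j · u_j)) · u_j.

Step by step this gives:
  u_1 = (-2, 3, 0, 1)
  u_2 = (-13/7, -5/7, 2, -11/7)
  u_3 = (-46/73, -41/146, -74/73, -61/146)

Orthogonality check:
  u_2 · u_1 = 0 (should be 0)
  u_3 · u_1 = 0 (should be 0)
  u_3 · u_2 = 0 (should be 0)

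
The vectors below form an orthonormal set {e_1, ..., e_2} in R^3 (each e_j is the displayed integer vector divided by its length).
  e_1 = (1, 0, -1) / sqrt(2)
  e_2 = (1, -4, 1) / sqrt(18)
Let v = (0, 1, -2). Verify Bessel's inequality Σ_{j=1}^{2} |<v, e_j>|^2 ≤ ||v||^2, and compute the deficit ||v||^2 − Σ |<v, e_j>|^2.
Σ |<v, e_j>|^2 = 4; ||v||^2 = 5; deficit = 1

Write each e_j = u_j / sqrt(<u_j, u_j>) where u_j is the displayed integer vector. Then <v, e_j> = <v, u_j> / sqrt(<u_j, u_j>), so |<v, e_j>|^2 = <v, u_j>^2 / <u_j, u_j>.
Coefficients: <v, e_1> = 2/sqrt(2), <v, e_2> = -6/sqrt(18).
Square and sum: Σ |<v, e_j>|^2 = 4.
Compute ||v||^2 = v·v = 5.
Deficit = 5 − 4 = 1 ≥ 0, confirming Bessel's inequality. (The deficit equals ||v − Σ <v,e_j> e_j||^2, the squared distance from v to span{e_j}.)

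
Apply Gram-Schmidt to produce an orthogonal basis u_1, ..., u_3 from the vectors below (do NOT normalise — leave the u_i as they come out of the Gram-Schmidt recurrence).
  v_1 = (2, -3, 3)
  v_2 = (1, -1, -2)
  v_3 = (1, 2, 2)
Orthogonal basis:
  u_1 = (2, -3, 3)
  u_2 = (12/11, -25/22, -41/22)
  u_3 = (225/131, 175/131, 25/131)

Apply the Gram-Schmidt recurrence
  u_1 = v_1
  u_i = v_i − Σ_{j<i} ((v_i · u_j) / (u_j · u_j)) · u_j.

Step by step this gives:
  u_1 = (2, -3, 3)
  u_2 = (12/11, -25/22, -41/22)
  u_3 = (225/131, 175/131, 25/131)

Orthogonality check:
  u_2 · u_1 = 0 (should be 0)
  u_3 · u_1 = 0 (should be 0)
  u_3 · u_2 = 0 (should be 0)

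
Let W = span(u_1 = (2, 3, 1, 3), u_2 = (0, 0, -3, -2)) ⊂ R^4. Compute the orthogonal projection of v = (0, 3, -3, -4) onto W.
proj_W(v) = (75/109, 225/218, -468/109, -449/218)

Set up U = [u_1 | ... | u_2] ∈ R^(4×2). The projector onto W = col(U) is P = U (U^T U)^(-1) U^T.
Compute U^T U =
  [23, -9]
  [-9, 13],
and U^T v = (-6, 17).
Solve U^T U · c = U^T v for the coefficients: c = (75/218, 337/218). The projection is proj_W(v) = U c.
Check: (v - proj_W(v)) · u_1 = 0  (should be 0).
Check: (v - proj_W(v)) · u_2 = 0  (should be 0).
Result: proj_W(v) = (75/109, 225/218, -468/109, -449/218).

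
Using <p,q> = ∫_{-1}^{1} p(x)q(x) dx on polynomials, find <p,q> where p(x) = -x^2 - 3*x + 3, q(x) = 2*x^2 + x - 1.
<p,q> = -62/15

Expand the product: p(x)·q(x) = -2*x^4 - 7*x^3 + 4*x^2 + 6*x - 3.
∫_{-1}^{1} of each monomial x^k gives [2/(k+1) if k even, 0 if k odd]. Integrating term-by-term (or equivalently evaluating the antiderivative F(x) = -2*x^5/5 - 7*x^4/4 + 4*x^3/3 + 3*x^2 - 3*x at the endpoints):
  F(1) − F(−1) = -49/60 − (199/60) = -62/15.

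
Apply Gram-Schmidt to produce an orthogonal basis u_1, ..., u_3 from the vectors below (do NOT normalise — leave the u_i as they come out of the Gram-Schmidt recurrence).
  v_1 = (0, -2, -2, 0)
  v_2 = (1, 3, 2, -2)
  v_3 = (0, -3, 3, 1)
Orthogonal basis:
  u_1 = (0, -2, -2, 0)
  u_2 = (1, 1/2, -1/2, -2)
  u_3 = (10/11, -28/11, 28/11, -9/11)

Apply the Gram-Schmidt recurrence
  u_1 = v_1
  u_i = v_i − Σ_{j<i} ((v_i · u_j) / (u_j · u_j)) · u_j.

Step by step this gives:
  u_1 = (0, -2, -2, 0)
  u_2 = (1, 1/2, -1/2, -2)
  u_3 = (10/11, -28/11, 28/11, -9/11)

Orthogonality check:
  u_2 · u_1 = 0 (should be 0)
  u_3 · u_1 = 0 (should be 0)
  u_3 · u_2 = 0 (should be 0)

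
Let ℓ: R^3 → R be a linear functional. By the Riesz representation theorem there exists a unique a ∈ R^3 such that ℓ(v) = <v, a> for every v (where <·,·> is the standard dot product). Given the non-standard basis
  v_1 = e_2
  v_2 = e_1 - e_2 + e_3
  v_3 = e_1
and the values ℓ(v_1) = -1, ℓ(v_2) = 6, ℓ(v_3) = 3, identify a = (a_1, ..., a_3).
a = (3, -1, 2)

Write a = (a_1, ..., a_3) in the standard basis. For each basis vector v_i, ℓ(v_i) = <v_i, a> is a linear equation in the a_j's. Collect the n equations into a matrix system V a = ℓ, where row i of V is v_i (expressed in the standard basis). Since V is invertible (lower-triangular with 1s on the diagonal, up to permutation), solve by back-substitution:
  V =
[[0, 1, 0],
 [1, -1, 1],
 [1, 0, 0]]
  V a = (-1, 6, 3)
Solving gives a = (3, -1, 2).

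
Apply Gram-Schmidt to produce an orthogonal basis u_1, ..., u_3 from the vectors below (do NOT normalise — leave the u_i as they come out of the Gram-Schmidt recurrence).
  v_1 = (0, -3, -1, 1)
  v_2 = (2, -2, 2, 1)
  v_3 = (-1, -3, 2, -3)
Orthogonal basis:
  u_1 = (0, -3, -1, 1)
  u_2 = (2, -7/11, 27/11, 6/11)
  u_3 = (-94/59, -203/118, 193/118, -208/59)

Apply the Gram-Schmidt recurrence
  u_1 = v_1
  u_i = v_i − Σ_{j<i} ((v_i · u_j) / (u_j · u_j)) · u_j.

Step by step this gives:
  u_1 = (0, -3, -1, 1)
  u_2 = (2, -7/11, 27/11, 6/11)
  u_3 = (-94/59, -203/118, 193/118, -208/59)

Orthogonality check:
  u_2 · u_1 = 0 (should be 0)
  u_3 · u_1 = 0 (should be 0)
  u_3 · u_2 = 0 (should be 0)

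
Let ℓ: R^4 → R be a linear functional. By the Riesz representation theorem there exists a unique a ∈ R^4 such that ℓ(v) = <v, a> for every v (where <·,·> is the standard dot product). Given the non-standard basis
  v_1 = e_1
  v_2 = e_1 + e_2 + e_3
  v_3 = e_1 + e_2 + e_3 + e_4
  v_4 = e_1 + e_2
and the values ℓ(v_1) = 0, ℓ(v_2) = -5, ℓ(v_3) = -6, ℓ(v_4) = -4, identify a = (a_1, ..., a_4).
a = (0, -4, -1, -1)

Write a = (a_1, ..., a_4) in the standard basis. For each basis vector v_i, ℓ(v_i) = <v_i, a> is a linear equation in the a_j's. Collect the n equations into a matrix system V a = ℓ, where row i of V is v_i (expressed in the standard basis). Since V is invertible (lower-triangular with 1s on the diagonal, up to permutation), solve by back-substitution:
  V =
[[1, 0, 0, 0],
 [1, 1, 1, 0],
 [1, 1, 1, 1],
 [1, 1, 0, 0]]
  V a = (0, -5, -6, -4)
Solving gives a = (0, -4, -1, -1).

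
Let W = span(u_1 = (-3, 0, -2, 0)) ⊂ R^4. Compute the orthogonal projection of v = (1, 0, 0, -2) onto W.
proj_W(v) = (9/13, 0, 6/13, 0)

Set up U = [u_1 | ... | u_1] ∈ R^(4×1). The projector onto W = col(U) is P = U (U^T U)^(-1) U^T.
Compute U^T U =
  [13],
and U^T v = (-3).
Solve U^T U · c = U^T v for the coefficients: c = (-3/13). The projection is proj_W(v) = U c.
Check: (v - proj_W(v)) · u_1 = 0  (should be 0).
Result: proj_W(v) = (9/13, 0, 6/13, 0).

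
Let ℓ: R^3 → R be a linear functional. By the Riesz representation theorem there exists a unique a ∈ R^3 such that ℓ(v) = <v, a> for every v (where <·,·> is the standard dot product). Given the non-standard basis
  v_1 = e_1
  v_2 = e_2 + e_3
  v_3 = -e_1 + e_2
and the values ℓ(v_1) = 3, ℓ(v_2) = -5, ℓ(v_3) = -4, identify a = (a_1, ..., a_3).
a = (3, -1, -4)

Write a = (a_1, ..., a_3) in the standard basis. For each basis vector v_i, ℓ(v_i) = <v_i, a> is a linear equation in the a_j's. Collect the n equations into a matrix system V a = ℓ, where row i of V is v_i (expressed in the standard basis). Since V is invertible (lower-triangular with 1s on the diagonal, up to permutation), solve by back-substitution:
  V =
[[1, 0, 0],
 [0, 1, 1],
 [-1, 1, 0]]
  V a = (3, -5, -4)
Solving gives a = (3, -1, -4).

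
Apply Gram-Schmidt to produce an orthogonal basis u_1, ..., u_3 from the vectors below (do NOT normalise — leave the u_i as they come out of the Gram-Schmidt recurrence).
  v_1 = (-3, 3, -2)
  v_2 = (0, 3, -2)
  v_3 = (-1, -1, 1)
Orthogonal basis:
  u_1 = (-3, 3, -2)
  u_2 = (39/22, 27/22, -9/11)
  u_3 = (0, 2/13, 3/13)

Apply the Gram-Schmidt recurrence
  u_1 = v_1
  u_i = v_i − Σ_{j<i} ((v_i · u_j) / (u_j · u_j)) · u_j.

Step by step this gives:
  u_1 = (-3, 3, -2)
  u_2 = (39/22, 27/22, -9/11)
  u_3 = (0, 2/13, 3/13)

Orthogonality check:
  u_2 · u_1 = 0 (should be 0)
  u_3 · u_1 = 0 (should be 0)
  u_3 · u_2 = 0 (should be 0)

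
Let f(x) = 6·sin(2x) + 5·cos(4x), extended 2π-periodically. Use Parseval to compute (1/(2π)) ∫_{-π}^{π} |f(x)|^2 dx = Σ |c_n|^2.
Σ |c_n|^2 = 61/2

Expand |f|^2 and use orthogonality of {sin(nx), cos(mx)} on [-π, π]:
  ∫_{-π}^{π} sin(nx)^2 dx = π, ∫ cos(mx)^2 dx = π, and cross terms integrate to 0.
So ∫_{-π}^{π} f(x)^2 dx = 6^2 · π + 5^2 · π = (36 + 25)π.
Divide by 2π: (36 + 25)/2 = 61/2.
By Parseval, this equals Σ |c_n|^2.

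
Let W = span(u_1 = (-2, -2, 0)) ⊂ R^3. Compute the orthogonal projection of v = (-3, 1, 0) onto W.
proj_W(v) = (-1, -1, 0)

Set up U = [u_1 | ... | u_1] ∈ R^(3×1). The projector onto W = col(U) is P = U (U^T U)^(-1) U^T.
Compute U^T U =
  [8],
and U^T v = (4).
Solve U^T U · c = U^T v for the coefficients: c = (1/2). The projection is proj_W(v) = U c.
Check: (v - proj_W(v)) · u_1 = 0  (should be 0).
Result: proj_W(v) = (-1, -1, 0).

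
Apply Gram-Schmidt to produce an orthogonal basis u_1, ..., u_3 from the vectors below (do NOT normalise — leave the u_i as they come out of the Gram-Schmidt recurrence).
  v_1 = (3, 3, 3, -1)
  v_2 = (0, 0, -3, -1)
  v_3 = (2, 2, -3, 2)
Orthogonal basis:
  u_1 = (3, 3, 3, -1)
  u_2 = (6/7, 6/7, -15/7, -9/7)
  u_3 = (13/12, 13/12, -13/12, 13/4)

Apply the Gram-Schmidt recurrence
  u_1 = v_1
  u_i = v_i − Σ_{j<i} ((v_i · u_j) / (u_j · u_j)) · u_j.

Step by step this gives:
  u_1 = (3, 3, 3, -1)
  u_2 = (6/7, 6/7, -15/7, -9/7)
  u_3 = (13/12, 13/12, -13/12, 13/4)

Orthogonality check:
  u_2 · u_1 = 0 (should be 0)
  u_3 · u_1 = 0 (should be 0)
  u_3 · u_2 = 0 (should be 0)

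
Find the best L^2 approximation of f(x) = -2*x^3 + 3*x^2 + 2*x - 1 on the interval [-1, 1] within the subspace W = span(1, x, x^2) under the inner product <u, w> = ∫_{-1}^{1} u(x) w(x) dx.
g(x) = 3*x^2 + 4*x/5 - 1

The best approximation g ∈ W is the orthogonal projection of f onto W. Writing g = a_0 + a_1 x + a_2 x^2, the coefficients solve the normal equations G · a = b where
  G_{ij} = <φ_i, φ_j> and b_i = <f, φ_i>, with φ_0 = 1, φ_1 = x, φ_2 = x^2.
G =
  [2, 0, 2/3]
  [0, 2/3, 0]
  [2/3, 0, 2/5],
b = (0, 8/15, 8/15).
Solving gives a_0 = -1, a_1 = 4/5, a_2 = 3, so
  g(x) = 3*x^2 + 4*x/5 - 1.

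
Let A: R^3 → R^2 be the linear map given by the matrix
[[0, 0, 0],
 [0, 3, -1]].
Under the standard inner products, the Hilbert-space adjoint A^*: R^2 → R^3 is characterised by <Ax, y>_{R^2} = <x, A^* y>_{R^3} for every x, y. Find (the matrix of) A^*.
A^* = A^T =
[[0, 0],
 [0, 3],
 [0, -1]]

For real matrices with standard dot products, the defining identity <Ax, y> = <x, A^* y> gives (Ax)^T y = x^T (A^*) y, i.e. x^T A^T y = x^T (A^*) y. Since this holds for all x, y, we must have A^* = A^T. Therefore
A^* =
[[0, 0],
 [0, 3],
 [0, -1]].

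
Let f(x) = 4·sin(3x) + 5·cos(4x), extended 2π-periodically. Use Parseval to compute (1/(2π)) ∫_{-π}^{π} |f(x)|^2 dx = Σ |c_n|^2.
Σ |c_n|^2 = 41/2

Expand |f|^2 and use orthogonality of {sin(nx), cos(mx)} on [-π, π]:
  ∫_{-π}^{π} sin(nx)^2 dx = π, ∫ cos(mx)^2 dx = π, and cross terms integrate to 0.
So ∫_{-π}^{π} f(x)^2 dx = 4^2 · π + 5^2 · π = (16 + 25)π.
Divide by 2π: (16 + 25)/2 = 41/2.
By Parseval, this equals Σ |c_n|^2.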